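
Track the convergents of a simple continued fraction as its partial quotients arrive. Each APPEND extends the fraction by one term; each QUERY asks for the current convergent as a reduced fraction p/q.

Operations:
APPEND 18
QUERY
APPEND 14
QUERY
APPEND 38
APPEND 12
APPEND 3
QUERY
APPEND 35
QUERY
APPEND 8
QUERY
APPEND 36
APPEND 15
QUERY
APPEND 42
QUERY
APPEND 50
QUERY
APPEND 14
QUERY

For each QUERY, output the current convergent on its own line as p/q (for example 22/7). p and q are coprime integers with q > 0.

APPEND 18: p_0 = 18·1 + 0 = 18, q_0 = 18·0 + 1 = 1 → 18/1
APPEND 14: p_1 = 14·18 + 1 = 253, q_1 = 14·1 + 0 = 14 → 253/14
APPEND 38: p_2 = 38·253 + 18 = 9632, q_2 = 38·14 + 1 = 533 → 9632/533
APPEND 12: p_3 = 12·9632 + 253 = 115837, q_3 = 12·533 + 14 = 6410 → 115837/6410
APPEND 3: p_4 = 3·115837 + 9632 = 357143, q_4 = 3·6410 + 533 = 19763 → 357143/19763
APPEND 35: p_5 = 35·357143 + 115837 = 12615842, q_5 = 35·19763 + 6410 = 698115 → 12615842/698115
APPEND 8: p_6 = 8·12615842 + 357143 = 101283879, q_6 = 8·698115 + 19763 = 5604683 → 101283879/5604683
APPEND 36: p_7 = 36·101283879 + 12615842 = 3658835486, q_7 = 36·5604683 + 698115 = 202466703 → 3658835486/202466703
APPEND 15: p_8 = 15·3658835486 + 101283879 = 54983816169, q_8 = 15·202466703 + 5604683 = 3042605228 → 54983816169/3042605228
APPEND 42: p_9 = 42·54983816169 + 3658835486 = 2312979114584, q_9 = 42·3042605228 + 202466703 = 127991886279 → 2312979114584/127991886279
APPEND 50: p_10 = 50·2312979114584 + 54983816169 = 115703939545369, q_10 = 50·127991886279 + 3042605228 = 6402636919178 → 115703939545369/6402636919178
APPEND 14: p_11 = 14·115703939545369 + 2312979114584 = 1622168132749750, q_11 = 14·6402636919178 + 127991886279 = 89764908754771 → 1622168132749750/89764908754771

18/1
253/14
357143/19763
12615842/698115
101283879/5604683
54983816169/3042605228
2312979114584/127991886279
115703939545369/6402636919178
1622168132749750/89764908754771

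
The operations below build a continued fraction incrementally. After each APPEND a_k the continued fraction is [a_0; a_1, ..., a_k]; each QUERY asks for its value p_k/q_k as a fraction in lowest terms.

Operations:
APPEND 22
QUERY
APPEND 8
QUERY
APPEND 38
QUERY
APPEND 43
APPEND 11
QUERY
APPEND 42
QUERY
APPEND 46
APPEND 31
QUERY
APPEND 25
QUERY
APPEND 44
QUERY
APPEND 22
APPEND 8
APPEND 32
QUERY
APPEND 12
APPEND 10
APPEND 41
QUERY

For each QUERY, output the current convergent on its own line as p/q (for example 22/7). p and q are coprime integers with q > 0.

22/1
177/8
6748/305
3200499/144658
134711299/6088759
192332239142/8693143491
4814505898803/217608814847
212030591786474/9583480996759
1206843272913883535/54547598412987353
6017072015756828707897/271963091897640550378

APPEND 22: p_0 = 22·1 + 0 = 22, q_0 = 22·0 + 1 = 1 → 22/1
APPEND 8: p_1 = 8·22 + 1 = 177, q_1 = 8·1 + 0 = 8 → 177/8
APPEND 38: p_2 = 38·177 + 22 = 6748, q_2 = 38·8 + 1 = 305 → 6748/305
APPEND 43: p_3 = 43·6748 + 177 = 290341, q_3 = 43·305 + 8 = 13123 → 290341/13123
APPEND 11: p_4 = 11·290341 + 6748 = 3200499, q_4 = 11·13123 + 305 = 144658 → 3200499/144658
APPEND 42: p_5 = 42·3200499 + 290341 = 134711299, q_5 = 42·144658 + 13123 = 6088759 → 134711299/6088759
APPEND 46: p_6 = 46·134711299 + 3200499 = 6199920253, q_6 = 46·6088759 + 144658 = 280227572 → 6199920253/280227572
APPEND 31: p_7 = 31·6199920253 + 134711299 = 192332239142, q_7 = 31·280227572 + 6088759 = 8693143491 → 192332239142/8693143491
APPEND 25: p_8 = 25·192332239142 + 6199920253 = 4814505898803, q_8 = 25·8693143491 + 280227572 = 217608814847 → 4814505898803/217608814847
APPEND 44: p_9 = 44·4814505898803 + 192332239142 = 212030591786474, q_9 = 44·217608814847 + 8693143491 = 9583480996759 → 212030591786474/9583480996759
APPEND 22: p_10 = 22·212030591786474 + 4814505898803 = 4669487525201231, q_10 = 22·9583480996759 + 217608814847 = 211054190743545 → 4669487525201231/211054190743545
APPEND 8: p_11 = 8·4669487525201231 + 212030591786474 = 37567930793396322, q_11 = 8·211054190743545 + 9583480996759 = 1698017006945119 → 37567930793396322/1698017006945119
APPEND 32: p_12 = 32·37567930793396322 + 4669487525201231 = 1206843272913883535, q_12 = 32·1698017006945119 + 211054190743545 = 54547598412987353 → 1206843272913883535/54547598412987353
APPEND 12: p_13 = 12·1206843272913883535 + 37567930793396322 = 14519687205759998742, q_13 = 12·54547598412987353 + 1698017006945119 = 656269197962793355 → 14519687205759998742/656269197962793355
APPEND 10: p_14 = 10·14519687205759998742 + 1206843272913883535 = 146403715330513870955, q_14 = 10·656269197962793355 + 54547598412987353 = 6617239578040920903 → 146403715330513870955/6617239578040920903
APPEND 41: p_15 = 41·146403715330513870955 + 14519687205759998742 = 6017072015756828707897, q_15 = 41·6617239578040920903 + 656269197962793355 = 271963091897640550378 → 6017072015756828707897/271963091897640550378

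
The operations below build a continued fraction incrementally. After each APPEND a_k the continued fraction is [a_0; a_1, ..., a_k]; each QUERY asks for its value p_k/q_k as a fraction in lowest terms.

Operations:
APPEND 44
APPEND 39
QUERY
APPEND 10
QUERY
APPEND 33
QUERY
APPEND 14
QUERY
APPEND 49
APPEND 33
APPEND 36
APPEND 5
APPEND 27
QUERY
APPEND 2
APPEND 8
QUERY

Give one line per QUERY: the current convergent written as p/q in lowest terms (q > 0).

APPEND 44: p_0 = 44·1 + 0 = 44, q_0 = 44·0 + 1 = 1 → 44/1
APPEND 39: p_1 = 39·44 + 1 = 1717, q_1 = 39·1 + 0 = 39 → 1717/39
APPEND 10: p_2 = 10·1717 + 44 = 17214, q_2 = 10·39 + 1 = 391 → 17214/391
APPEND 33: p_3 = 33·17214 + 1717 = 569779, q_3 = 33·391 + 39 = 12942 → 569779/12942
APPEND 14: p_4 = 14·569779 + 17214 = 7994120, q_4 = 14·12942 + 391 = 181579 → 7994120/181579
APPEND 49: p_5 = 49·7994120 + 569779 = 392281659, q_5 = 49·181579 + 12942 = 8910313 → 392281659/8910313
APPEND 33: p_6 = 33·392281659 + 7994120 = 12953288867, q_6 = 33·8910313 + 181579 = 294221908 → 12953288867/294221908
APPEND 36: p_7 = 36·12953288867 + 392281659 = 466710680871, q_7 = 36·294221908 + 8910313 = 10600899001 → 466710680871/10600899001
APPEND 5: p_8 = 5·466710680871 + 12953288867 = 2346506693222, q_8 = 5·10600899001 + 294221908 = 53298716913 → 2346506693222/53298716913
APPEND 27: p_9 = 27·2346506693222 + 466710680871 = 63822391397865, q_9 = 27·53298716913 + 10600899001 = 1449666255652 → 63822391397865/1449666255652
APPEND 2: p_10 = 2·63822391397865 + 2346506693222 = 129991289488952, q_10 = 2·1449666255652 + 53298716913 = 2952631228217 → 129991289488952/2952631228217
APPEND 8: p_11 = 8·129991289488952 + 63822391397865 = 1103752707309481, q_11 = 8·2952631228217 + 1449666255652 = 25070716081388 → 1103752707309481/25070716081388

1717/39
17214/391
569779/12942
7994120/181579
63822391397865/1449666255652
1103752707309481/25070716081388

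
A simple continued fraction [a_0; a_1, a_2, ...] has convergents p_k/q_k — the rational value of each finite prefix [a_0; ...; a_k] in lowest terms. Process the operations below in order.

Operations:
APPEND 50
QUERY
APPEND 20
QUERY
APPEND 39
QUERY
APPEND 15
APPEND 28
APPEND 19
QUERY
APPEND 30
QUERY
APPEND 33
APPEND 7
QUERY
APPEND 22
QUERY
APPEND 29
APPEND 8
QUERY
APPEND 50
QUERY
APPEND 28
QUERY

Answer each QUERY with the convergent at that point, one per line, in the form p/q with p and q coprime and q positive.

APPEND 50: p_0 = 50·1 + 0 = 50, q_0 = 50·0 + 1 = 1 → 50/1
APPEND 20: p_1 = 20·50 + 1 = 1001, q_1 = 20·1 + 0 = 20 → 1001/20
APPEND 39: p_2 = 39·1001 + 50 = 39089, q_2 = 39·20 + 1 = 781 → 39089/781
APPEND 15: p_3 = 15·39089 + 1001 = 587336, q_3 = 15·781 + 20 = 11735 → 587336/11735
APPEND 28: p_4 = 28·587336 + 39089 = 16484497, q_4 = 28·11735 + 781 = 329361 → 16484497/329361
APPEND 19: p_5 = 19·16484497 + 587336 = 313792779, q_5 = 19·329361 + 11735 = 6269594 → 313792779/6269594
APPEND 30: p_6 = 30·313792779 + 16484497 = 9430267867, q_6 = 30·6269594 + 329361 = 188417181 → 9430267867/188417181
APPEND 33: p_7 = 33·9430267867 + 313792779 = 311512632390, q_7 = 33·188417181 + 6269594 = 6224036567 → 311512632390/6224036567
APPEND 7: p_8 = 7·311512632390 + 9430267867 = 2190018694597, q_8 = 7·6224036567 + 188417181 = 43756673150 → 2190018694597/43756673150
APPEND 22: p_9 = 22·2190018694597 + 311512632390 = 48491923913524, q_9 = 22·43756673150 + 6224036567 = 968870845867 → 48491923913524/968870845867
APPEND 29: p_10 = 29·48491923913524 + 2190018694597 = 1408455812186793, q_10 = 29·968870845867 + 43756673150 = 28141011203293 → 1408455812186793/28141011203293
APPEND 8: p_11 = 8·1408455812186793 + 48491923913524 = 11316138421407868, q_11 = 8·28141011203293 + 968870845867 = 226096960472211 → 11316138421407868/226096960472211
APPEND 50: p_12 = 50·11316138421407868 + 1408455812186793 = 567215376882580193, q_12 = 50·226096960472211 + 28141011203293 = 11332989034813843 → 567215376882580193/11332989034813843
APPEND 28: p_13 = 28·567215376882580193 + 11316138421407868 = 15893346691133653272, q_13 = 28·11332989034813843 + 226096960472211 = 317549789935259815 → 15893346691133653272/317549789935259815

50/1
1001/20
39089/781
313792779/6269594
9430267867/188417181
2190018694597/43756673150
48491923913524/968870845867
11316138421407868/226096960472211
567215376882580193/11332989034813843
15893346691133653272/317549789935259815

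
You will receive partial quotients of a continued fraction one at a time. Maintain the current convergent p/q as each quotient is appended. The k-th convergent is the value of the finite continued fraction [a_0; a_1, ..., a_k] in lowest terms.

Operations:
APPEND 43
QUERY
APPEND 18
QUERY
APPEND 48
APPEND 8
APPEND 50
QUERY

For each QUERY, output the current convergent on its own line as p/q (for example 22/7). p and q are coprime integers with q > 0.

APPEND 43: p_0 = 43·1 + 0 = 43, q_0 = 43·0 + 1 = 1 → 43/1
APPEND 18: p_1 = 18·43 + 1 = 775, q_1 = 18·1 + 0 = 18 → 775/18
APPEND 48: p_2 = 48·775 + 43 = 37243, q_2 = 48·18 + 1 = 865 → 37243/865
APPEND 8: p_3 = 8·37243 + 775 = 298719, q_3 = 8·865 + 18 = 6938 → 298719/6938
APPEND 50: p_4 = 50·298719 + 37243 = 14973193, q_4 = 50·6938 + 865 = 347765 → 14973193/347765

43/1
775/18
14973193/347765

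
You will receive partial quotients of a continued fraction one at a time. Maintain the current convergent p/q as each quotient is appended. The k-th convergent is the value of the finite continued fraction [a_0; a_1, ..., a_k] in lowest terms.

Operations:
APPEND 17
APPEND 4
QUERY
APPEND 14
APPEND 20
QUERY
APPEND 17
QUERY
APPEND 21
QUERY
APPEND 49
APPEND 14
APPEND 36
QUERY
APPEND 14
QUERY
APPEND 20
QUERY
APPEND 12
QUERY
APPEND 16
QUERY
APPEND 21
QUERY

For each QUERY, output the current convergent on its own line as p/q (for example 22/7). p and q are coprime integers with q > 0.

69/4
19729/1144
336376/19505
7083625/410749
175709181005/10188620994
2464799693709/142923151549
49471703055185/2868651651974
596125236355929/34566742975237
9587475484750049/555936539255766
201933110416106958/11709234067346323

APPEND 17: p_0 = 17·1 + 0 = 17, q_0 = 17·0 + 1 = 1 → 17/1
APPEND 4: p_1 = 4·17 + 1 = 69, q_1 = 4·1 + 0 = 4 → 69/4
APPEND 14: p_2 = 14·69 + 17 = 983, q_2 = 14·4 + 1 = 57 → 983/57
APPEND 20: p_3 = 20·983 + 69 = 19729, q_3 = 20·57 + 4 = 1144 → 19729/1144
APPEND 17: p_4 = 17·19729 + 983 = 336376, q_4 = 17·1144 + 57 = 19505 → 336376/19505
APPEND 21: p_5 = 21·336376 + 19729 = 7083625, q_5 = 21·19505 + 1144 = 410749 → 7083625/410749
APPEND 49: p_6 = 49·7083625 + 336376 = 347434001, q_6 = 49·410749 + 19505 = 20146206 → 347434001/20146206
APPEND 14: p_7 = 14·347434001 + 7083625 = 4871159639, q_7 = 14·20146206 + 410749 = 282457633 → 4871159639/282457633
APPEND 36: p_8 = 36·4871159639 + 347434001 = 175709181005, q_8 = 36·282457633 + 20146206 = 10188620994 → 175709181005/10188620994
APPEND 14: p_9 = 14·175709181005 + 4871159639 = 2464799693709, q_9 = 14·10188620994 + 282457633 = 142923151549 → 2464799693709/142923151549
APPEND 20: p_10 = 20·2464799693709 + 175709181005 = 49471703055185, q_10 = 20·142923151549 + 10188620994 = 2868651651974 → 49471703055185/2868651651974
APPEND 12: p_11 = 12·49471703055185 + 2464799693709 = 596125236355929, q_11 = 12·2868651651974 + 142923151549 = 34566742975237 → 596125236355929/34566742975237
APPEND 16: p_12 = 16·596125236355929 + 49471703055185 = 9587475484750049, q_12 = 16·34566742975237 + 2868651651974 = 555936539255766 → 9587475484750049/555936539255766
APPEND 21: p_13 = 21·9587475484750049 + 596125236355929 = 201933110416106958, q_13 = 21·555936539255766 + 34566742975237 = 11709234067346323 → 201933110416106958/11709234067346323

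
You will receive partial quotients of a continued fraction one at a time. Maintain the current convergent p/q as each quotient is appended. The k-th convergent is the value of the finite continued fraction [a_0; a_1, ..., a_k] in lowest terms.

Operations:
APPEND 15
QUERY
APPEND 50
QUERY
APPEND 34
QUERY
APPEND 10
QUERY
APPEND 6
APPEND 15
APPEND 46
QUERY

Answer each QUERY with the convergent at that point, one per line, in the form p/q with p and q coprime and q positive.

APPEND 15: p_0 = 15·1 + 0 = 15, q_0 = 15·0 + 1 = 1 → 15/1
APPEND 50: p_1 = 50·15 + 1 = 751, q_1 = 50·1 + 0 = 50 → 751/50
APPEND 34: p_2 = 34·751 + 15 = 25549, q_2 = 34·50 + 1 = 1701 → 25549/1701
APPEND 10: p_3 = 10·25549 + 751 = 256241, q_3 = 10·1701 + 50 = 17060 → 256241/17060
APPEND 6: p_4 = 6·256241 + 25549 = 1562995, q_4 = 6·17060 + 1701 = 104061 → 1562995/104061
APPEND 15: p_5 = 15·1562995 + 256241 = 23701166, q_5 = 15·104061 + 17060 = 1577975 → 23701166/1577975
APPEND 46: p_6 = 46·23701166 + 1562995 = 1091816631, q_6 = 46·1577975 + 104061 = 72690911 → 1091816631/72690911

15/1
751/50
25549/1701
256241/17060
1091816631/72690911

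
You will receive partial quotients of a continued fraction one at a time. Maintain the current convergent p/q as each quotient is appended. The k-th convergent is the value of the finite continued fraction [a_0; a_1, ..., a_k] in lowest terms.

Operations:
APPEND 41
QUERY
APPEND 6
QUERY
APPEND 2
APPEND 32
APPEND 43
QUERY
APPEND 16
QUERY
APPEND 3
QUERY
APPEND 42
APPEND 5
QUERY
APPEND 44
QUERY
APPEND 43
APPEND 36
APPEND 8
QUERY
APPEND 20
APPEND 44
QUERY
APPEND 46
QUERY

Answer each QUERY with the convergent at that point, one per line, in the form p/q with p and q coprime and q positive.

41/1
247/6
747316/18159
11974423/290966
36670585/891057
7797365550/189467857
344636223193/8374301068
4287804874048905/104189189991253
3801057471492058613/92361735362969989
174934933908330560055/4250736589109641738

APPEND 41: p_0 = 41·1 + 0 = 41, q_0 = 41·0 + 1 = 1 → 41/1
APPEND 6: p_1 = 6·41 + 1 = 247, q_1 = 6·1 + 0 = 6 → 247/6
APPEND 2: p_2 = 2·247 + 41 = 535, q_2 = 2·6 + 1 = 13 → 535/13
APPEND 32: p_3 = 32·535 + 247 = 17367, q_3 = 32·13 + 6 = 422 → 17367/422
APPEND 43: p_4 = 43·17367 + 535 = 747316, q_4 = 43·422 + 13 = 18159 → 747316/18159
APPEND 16: p_5 = 16·747316 + 17367 = 11974423, q_5 = 16·18159 + 422 = 290966 → 11974423/290966
APPEND 3: p_6 = 3·11974423 + 747316 = 36670585, q_6 = 3·290966 + 18159 = 891057 → 36670585/891057
APPEND 42: p_7 = 42·36670585 + 11974423 = 1552138993, q_7 = 42·891057 + 290966 = 37715360 → 1552138993/37715360
APPEND 5: p_8 = 5·1552138993 + 36670585 = 7797365550, q_8 = 5·37715360 + 891057 = 189467857 → 7797365550/189467857
APPEND 44: p_9 = 44·7797365550 + 1552138993 = 344636223193, q_9 = 44·189467857 + 37715360 = 8374301068 → 344636223193/8374301068
APPEND 43: p_10 = 43·344636223193 + 7797365550 = 14827154962849, q_10 = 43·8374301068 + 189467857 = 360284413781 → 14827154962849/360284413781
APPEND 36: p_11 = 36·14827154962849 + 344636223193 = 534122214885757, q_11 = 36·360284413781 + 8374301068 = 12978613197184 → 534122214885757/12978613197184
APPEND 8: p_12 = 8·534122214885757 + 14827154962849 = 4287804874048905, q_12 = 8·12978613197184 + 360284413781 = 104189189991253 → 4287804874048905/104189189991253
APPEND 20: p_13 = 20·4287804874048905 + 534122214885757 = 86290219695863857, q_13 = 20·104189189991253 + 12978613197184 = 2096762413022244 → 86290219695863857/2096762413022244
APPEND 44: p_14 = 44·86290219695863857 + 4287804874048905 = 3801057471492058613, q_14 = 44·2096762413022244 + 104189189991253 = 92361735362969989 → 3801057471492058613/92361735362969989
APPEND 46: p_15 = 46·3801057471492058613 + 86290219695863857 = 174934933908330560055, q_15 = 46·92361735362969989 + 2096762413022244 = 4250736589109641738 → 174934933908330560055/4250736589109641738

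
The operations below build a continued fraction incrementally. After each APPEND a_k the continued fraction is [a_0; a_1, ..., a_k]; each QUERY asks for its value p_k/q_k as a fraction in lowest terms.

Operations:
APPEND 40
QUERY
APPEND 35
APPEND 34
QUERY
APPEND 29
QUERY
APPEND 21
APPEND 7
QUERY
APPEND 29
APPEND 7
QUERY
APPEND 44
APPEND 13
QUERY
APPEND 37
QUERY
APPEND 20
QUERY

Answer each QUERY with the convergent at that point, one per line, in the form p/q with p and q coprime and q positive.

40/1
47674/1191
1383947/34574
205157874/5125289
42055980223/1050649671
24175799623570/603963949621
896361027890809/22393044082127
17951396357439750/448464845592161

APPEND 40: p_0 = 40·1 + 0 = 40, q_0 = 40·0 + 1 = 1 → 40/1
APPEND 35: p_1 = 35·40 + 1 = 1401, q_1 = 35·1 + 0 = 35 → 1401/35
APPEND 34: p_2 = 34·1401 + 40 = 47674, q_2 = 34·35 + 1 = 1191 → 47674/1191
APPEND 29: p_3 = 29·47674 + 1401 = 1383947, q_3 = 29·1191 + 35 = 34574 → 1383947/34574
APPEND 21: p_4 = 21·1383947 + 47674 = 29110561, q_4 = 21·34574 + 1191 = 727245 → 29110561/727245
APPEND 7: p_5 = 7·29110561 + 1383947 = 205157874, q_5 = 7·727245 + 34574 = 5125289 → 205157874/5125289
APPEND 29: p_6 = 29·205157874 + 29110561 = 5978688907, q_6 = 29·5125289 + 727245 = 149360626 → 5978688907/149360626
APPEND 7: p_7 = 7·5978688907 + 205157874 = 42055980223, q_7 = 7·149360626 + 5125289 = 1050649671 → 42055980223/1050649671
APPEND 44: p_8 = 44·42055980223 + 5978688907 = 1856441818719, q_8 = 44·1050649671 + 149360626 = 46377946150 → 1856441818719/46377946150
APPEND 13: p_9 = 13·1856441818719 + 42055980223 = 24175799623570, q_9 = 13·46377946150 + 1050649671 = 603963949621 → 24175799623570/603963949621
APPEND 37: p_10 = 37·24175799623570 + 1856441818719 = 896361027890809, q_10 = 37·603963949621 + 46377946150 = 22393044082127 → 896361027890809/22393044082127
APPEND 20: p_11 = 20·896361027890809 + 24175799623570 = 17951396357439750, q_11 = 20·22393044082127 + 603963949621 = 448464845592161 → 17951396357439750/448464845592161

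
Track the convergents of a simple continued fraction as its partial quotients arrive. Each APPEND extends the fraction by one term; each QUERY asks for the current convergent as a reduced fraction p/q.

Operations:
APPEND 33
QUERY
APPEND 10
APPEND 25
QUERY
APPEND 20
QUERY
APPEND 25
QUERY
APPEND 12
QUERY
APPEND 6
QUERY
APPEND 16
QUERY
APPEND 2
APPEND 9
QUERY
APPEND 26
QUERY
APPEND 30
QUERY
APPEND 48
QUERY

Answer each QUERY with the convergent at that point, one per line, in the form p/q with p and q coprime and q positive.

APPEND 33: p_0 = 33·1 + 0 = 33, q_0 = 33·0 + 1 = 1 → 33/1
APPEND 10: p_1 = 10·33 + 1 = 331, q_1 = 10·1 + 0 = 10 → 331/10
APPEND 25: p_2 = 25·331 + 33 = 8308, q_2 = 25·10 + 1 = 251 → 8308/251
APPEND 20: p_3 = 20·8308 + 331 = 166491, q_3 = 20·251 + 10 = 5030 → 166491/5030
APPEND 25: p_4 = 25·166491 + 8308 = 4170583, q_4 = 25·5030 + 251 = 126001 → 4170583/126001
APPEND 12: p_5 = 12·4170583 + 166491 = 50213487, q_5 = 12·126001 + 5030 = 1517042 → 50213487/1517042
APPEND 6: p_6 = 6·50213487 + 4170583 = 305451505, q_6 = 6·1517042 + 126001 = 9228253 → 305451505/9228253
APPEND 16: p_7 = 16·305451505 + 50213487 = 4937437567, q_7 = 16·9228253 + 1517042 = 149169090 → 4937437567/149169090
APPEND 2: p_8 = 2·4937437567 + 305451505 = 10180326639, q_8 = 2·149169090 + 9228253 = 307566433 → 10180326639/307566433
APPEND 9: p_9 = 9·10180326639 + 4937437567 = 96560377318, q_9 = 9·307566433 + 149169090 = 2917266987 → 96560377318/2917266987
APPEND 26: p_10 = 26·96560377318 + 10180326639 = 2520750136907, q_10 = 26·2917266987 + 307566433 = 76156508095 → 2520750136907/76156508095
APPEND 30: p_11 = 30·2520750136907 + 96560377318 = 75719064484528, q_11 = 30·76156508095 + 2917266987 = 2287612509837 → 75719064484528/2287612509837
APPEND 48: p_12 = 48·75719064484528 + 2520750136907 = 3637035845394251, q_12 = 48·2287612509837 + 76156508095 = 109881556980271 → 3637035845394251/109881556980271

33/1
8308/251
166491/5030
4170583/126001
50213487/1517042
305451505/9228253
4937437567/149169090
96560377318/2917266987
2520750136907/76156508095
75719064484528/2287612509837
3637035845394251/109881556980271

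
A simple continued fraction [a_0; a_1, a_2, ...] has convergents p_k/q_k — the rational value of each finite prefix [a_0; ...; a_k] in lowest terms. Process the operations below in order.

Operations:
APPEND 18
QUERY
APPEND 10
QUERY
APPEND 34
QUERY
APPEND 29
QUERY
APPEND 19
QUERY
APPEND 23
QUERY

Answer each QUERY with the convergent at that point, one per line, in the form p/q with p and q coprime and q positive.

18/1
181/10
6172/341
179169/9899
3410383/188422
78617978/4343605

APPEND 18: p_0 = 18·1 + 0 = 18, q_0 = 18·0 + 1 = 1 → 18/1
APPEND 10: p_1 = 10·18 + 1 = 181, q_1 = 10·1 + 0 = 10 → 181/10
APPEND 34: p_2 = 34·181 + 18 = 6172, q_2 = 34·10 + 1 = 341 → 6172/341
APPEND 29: p_3 = 29·6172 + 181 = 179169, q_3 = 29·341 + 10 = 9899 → 179169/9899
APPEND 19: p_4 = 19·179169 + 6172 = 3410383, q_4 = 19·9899 + 341 = 188422 → 3410383/188422
APPEND 23: p_5 = 23·3410383 + 179169 = 78617978, q_5 = 23·188422 + 9899 = 4343605 → 78617978/4343605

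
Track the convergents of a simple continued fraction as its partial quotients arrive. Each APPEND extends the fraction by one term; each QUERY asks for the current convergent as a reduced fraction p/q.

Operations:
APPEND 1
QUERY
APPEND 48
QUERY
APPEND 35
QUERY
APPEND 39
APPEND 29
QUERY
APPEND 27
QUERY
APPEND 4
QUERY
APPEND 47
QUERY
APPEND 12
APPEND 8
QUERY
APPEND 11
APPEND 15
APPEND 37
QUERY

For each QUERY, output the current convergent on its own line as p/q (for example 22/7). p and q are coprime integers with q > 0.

1/1
49/48
1716/1681
1943933/1904284
52553164/51481275
212156589/207829384
10023912847/9819462323
974016798871/954150480403
6060122869031931/5936518911676219

APPEND 1: p_0 = 1·1 + 0 = 1, q_0 = 1·0 + 1 = 1 → 1/1
APPEND 48: p_1 = 48·1 + 1 = 49, q_1 = 48·1 + 0 = 48 → 49/48
APPEND 35: p_2 = 35·49 + 1 = 1716, q_2 = 35·48 + 1 = 1681 → 1716/1681
APPEND 39: p_3 = 39·1716 + 49 = 66973, q_3 = 39·1681 + 48 = 65607 → 66973/65607
APPEND 29: p_4 = 29·66973 + 1716 = 1943933, q_4 = 29·65607 + 1681 = 1904284 → 1943933/1904284
APPEND 27: p_5 = 27·1943933 + 66973 = 52553164, q_5 = 27·1904284 + 65607 = 51481275 → 52553164/51481275
APPEND 4: p_6 = 4·52553164 + 1943933 = 212156589, q_6 = 4·51481275 + 1904284 = 207829384 → 212156589/207829384
APPEND 47: p_7 = 47·212156589 + 52553164 = 10023912847, q_7 = 47·207829384 + 51481275 = 9819462323 → 10023912847/9819462323
APPEND 12: p_8 = 12·10023912847 + 212156589 = 120499110753, q_8 = 12·9819462323 + 207829384 = 118041377260 → 120499110753/118041377260
APPEND 8: p_9 = 8·120499110753 + 10023912847 = 974016798871, q_9 = 8·118041377260 + 9819462323 = 954150480403 → 974016798871/954150480403
APPEND 11: p_10 = 11·974016798871 + 120499110753 = 10834683898334, q_10 = 11·954150480403 + 118041377260 = 10613696661693 → 10834683898334/10613696661693
APPEND 15: p_11 = 15·10834683898334 + 974016798871 = 163494275273881, q_11 = 15·10613696661693 + 954150480403 = 160159600405798 → 163494275273881/160159600405798
APPEND 37: p_12 = 37·163494275273881 + 10834683898334 = 6060122869031931, q_12 = 37·160159600405798 + 10613696661693 = 5936518911676219 → 6060122869031931/5936518911676219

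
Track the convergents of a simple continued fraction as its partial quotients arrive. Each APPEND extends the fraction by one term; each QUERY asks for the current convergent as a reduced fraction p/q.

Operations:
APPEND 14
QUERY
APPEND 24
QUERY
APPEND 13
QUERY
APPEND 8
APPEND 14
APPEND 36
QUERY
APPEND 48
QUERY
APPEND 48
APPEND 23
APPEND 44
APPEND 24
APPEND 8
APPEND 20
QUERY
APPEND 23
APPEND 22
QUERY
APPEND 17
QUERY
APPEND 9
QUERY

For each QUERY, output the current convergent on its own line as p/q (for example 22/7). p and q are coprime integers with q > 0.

14/1
337/24
4395/313
18084205/1287908
868543193/61855289
164403427596593456/11708365926457573
83532264087160755566/5948941143720010391
1423837937693531215627/101401873660412610866
12898073703328941696209/918565804087433508185

APPEND 14: p_0 = 14·1 + 0 = 14, q_0 = 14·0 + 1 = 1 → 14/1
APPEND 24: p_1 = 24·14 + 1 = 337, q_1 = 24·1 + 0 = 24 → 337/24
APPEND 13: p_2 = 13·337 + 14 = 4395, q_2 = 13·24 + 1 = 313 → 4395/313
APPEND 8: p_3 = 8·4395 + 337 = 35497, q_3 = 8·313 + 24 = 2528 → 35497/2528
APPEND 14: p_4 = 14·35497 + 4395 = 501353, q_4 = 14·2528 + 313 = 35705 → 501353/35705
APPEND 36: p_5 = 36·501353 + 35497 = 18084205, q_5 = 36·35705 + 2528 = 1287908 → 18084205/1287908
APPEND 48: p_6 = 48·18084205 + 501353 = 868543193, q_6 = 48·1287908 + 35705 = 61855289 → 868543193/61855289
APPEND 48: p_7 = 48·868543193 + 18084205 = 41708157469, q_7 = 48·61855289 + 1287908 = 2970341780 → 41708157469/2970341780
APPEND 23: p_8 = 23·41708157469 + 868543193 = 960156164980, q_8 = 23·2970341780 + 61855289 = 68379716229 → 960156164980/68379716229
APPEND 44: p_9 = 44·960156164980 + 41708157469 = 42288579416589, q_9 = 44·68379716229 + 2970341780 = 3011677855856 → 42288579416589/3011677855856
APPEND 24: p_10 = 24·42288579416589 + 960156164980 = 1015886062163116, q_10 = 24·3011677855856 + 68379716229 = 72348648256773 → 1015886062163116/72348648256773
APPEND 8: p_11 = 8·1015886062163116 + 42288579416589 = 8169377076721517, q_11 = 8·72348648256773 + 3011677855856 = 581800863910040 → 8169377076721517/581800863910040
APPEND 20: p_12 = 20·8169377076721517 + 1015886062163116 = 164403427596593456, q_12 = 20·581800863910040 + 72348648256773 = 11708365926457573 → 164403427596593456/11708365926457573
APPEND 23: p_13 = 23·164403427596593456 + 8169377076721517 = 3789448211798371005, q_13 = 23·11708365926457573 + 581800863910040 = 269874217172434219 → 3789448211798371005/269874217172434219
APPEND 22: p_14 = 22·3789448211798371005 + 164403427596593456 = 83532264087160755566, q_14 = 22·269874217172434219 + 11708365926457573 = 5948941143720010391 → 83532264087160755566/5948941143720010391
APPEND 17: p_15 = 17·83532264087160755566 + 3789448211798371005 = 1423837937693531215627, q_15 = 17·5948941143720010391 + 269874217172434219 = 101401873660412610866 → 1423837937693531215627/101401873660412610866
APPEND 9: p_16 = 9·1423837937693531215627 + 83532264087160755566 = 12898073703328941696209, q_16 = 9·101401873660412610866 + 5948941143720010391 = 918565804087433508185 → 12898073703328941696209/918565804087433508185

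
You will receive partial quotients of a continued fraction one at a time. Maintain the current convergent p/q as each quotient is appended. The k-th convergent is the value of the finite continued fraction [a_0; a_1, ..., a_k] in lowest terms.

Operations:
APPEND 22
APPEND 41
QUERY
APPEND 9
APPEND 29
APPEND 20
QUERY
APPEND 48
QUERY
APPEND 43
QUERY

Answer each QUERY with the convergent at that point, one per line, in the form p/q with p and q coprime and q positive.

903/41
4752629/215790
228363416/10368691
9824379517/446069503

APPEND 22: p_0 = 22·1 + 0 = 22, q_0 = 22·0 + 1 = 1 → 22/1
APPEND 41: p_1 = 41·22 + 1 = 903, q_1 = 41·1 + 0 = 41 → 903/41
APPEND 9: p_2 = 9·903 + 22 = 8149, q_2 = 9·41 + 1 = 370 → 8149/370
APPEND 29: p_3 = 29·8149 + 903 = 237224, q_3 = 29·370 + 41 = 10771 → 237224/10771
APPEND 20: p_4 = 20·237224 + 8149 = 4752629, q_4 = 20·10771 + 370 = 215790 → 4752629/215790
APPEND 48: p_5 = 48·4752629 + 237224 = 228363416, q_5 = 48·215790 + 10771 = 10368691 → 228363416/10368691
APPEND 43: p_6 = 43·228363416 + 4752629 = 9824379517, q_6 = 43·10368691 + 215790 = 446069503 → 9824379517/446069503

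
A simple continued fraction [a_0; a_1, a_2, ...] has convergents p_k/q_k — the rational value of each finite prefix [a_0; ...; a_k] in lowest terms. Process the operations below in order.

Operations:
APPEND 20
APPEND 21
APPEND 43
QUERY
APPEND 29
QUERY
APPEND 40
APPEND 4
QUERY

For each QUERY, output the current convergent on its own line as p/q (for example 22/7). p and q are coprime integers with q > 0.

18123/904
525988/26237
84756560/4227773

APPEND 20: p_0 = 20·1 + 0 = 20, q_0 = 20·0 + 1 = 1 → 20/1
APPEND 21: p_1 = 21·20 + 1 = 421, q_1 = 21·1 + 0 = 21 → 421/21
APPEND 43: p_2 = 43·421 + 20 = 18123, q_2 = 43·21 + 1 = 904 → 18123/904
APPEND 29: p_3 = 29·18123 + 421 = 525988, q_3 = 29·904 + 21 = 26237 → 525988/26237
APPEND 40: p_4 = 40·525988 + 18123 = 21057643, q_4 = 40·26237 + 904 = 1050384 → 21057643/1050384
APPEND 4: p_5 = 4·21057643 + 525988 = 84756560, q_5 = 4·1050384 + 26237 = 4227773 → 84756560/4227773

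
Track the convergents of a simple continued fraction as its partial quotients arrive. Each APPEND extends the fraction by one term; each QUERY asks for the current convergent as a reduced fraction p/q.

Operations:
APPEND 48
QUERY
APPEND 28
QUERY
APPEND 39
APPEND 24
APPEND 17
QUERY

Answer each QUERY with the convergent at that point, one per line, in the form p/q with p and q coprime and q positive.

APPEND 48: p_0 = 48·1 + 0 = 48, q_0 = 48·0 + 1 = 1 → 48/1
APPEND 28: p_1 = 28·48 + 1 = 1345, q_1 = 28·1 + 0 = 28 → 1345/28
APPEND 39: p_2 = 39·1345 + 48 = 52503, q_2 = 39·28 + 1 = 1093 → 52503/1093
APPEND 24: p_3 = 24·52503 + 1345 = 1261417, q_3 = 24·1093 + 28 = 26260 → 1261417/26260
APPEND 17: p_4 = 17·1261417 + 52503 = 21496592, q_4 = 17·26260 + 1093 = 447513 → 21496592/447513

48/1
1345/28
21496592/447513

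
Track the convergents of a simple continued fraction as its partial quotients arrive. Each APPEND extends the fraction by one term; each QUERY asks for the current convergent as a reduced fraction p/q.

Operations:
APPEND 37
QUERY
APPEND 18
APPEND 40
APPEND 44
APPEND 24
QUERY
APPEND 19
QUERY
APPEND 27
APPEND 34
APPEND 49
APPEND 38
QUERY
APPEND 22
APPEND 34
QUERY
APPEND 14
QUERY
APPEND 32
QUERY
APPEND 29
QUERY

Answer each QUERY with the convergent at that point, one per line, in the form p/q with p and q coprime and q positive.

APPEND 37: p_0 = 37·1 + 0 = 37, q_0 = 37·0 + 1 = 1 → 37/1
APPEND 18: p_1 = 18·37 + 1 = 667, q_1 = 18·1 + 0 = 18 → 667/18
APPEND 40: p_2 = 40·667 + 37 = 26717, q_2 = 40·18 + 1 = 721 → 26717/721
APPEND 44: p_3 = 44·26717 + 667 = 1176215, q_3 = 44·721 + 18 = 31742 → 1176215/31742
APPEND 24: p_4 = 24·1176215 + 26717 = 28255877, q_4 = 24·31742 + 721 = 762529 → 28255877/762529
APPEND 19: p_5 = 19·28255877 + 1176215 = 538037878, q_5 = 19·762529 + 31742 = 14519793 → 538037878/14519793
APPEND 27: p_6 = 27·538037878 + 28255877 = 14555278583, q_6 = 27·14519793 + 762529 = 392796940 → 14555278583/392796940
APPEND 34: p_7 = 34·14555278583 + 538037878 = 495417509700, q_7 = 34·392796940 + 14519793 = 13369615753 → 495417509700/13369615753
APPEND 49: p_8 = 49·495417509700 + 14555278583 = 24290013253883, q_8 = 49·13369615753 + 392796940 = 655503968837 → 24290013253883/655503968837
APPEND 38: p_9 = 38·24290013253883 + 495417509700 = 923515921157254, q_9 = 38·655503968837 + 13369615753 = 24922520431559 → 923515921157254/24922520431559
APPEND 22: p_10 = 22·923515921157254 + 24290013253883 = 20341640278713471, q_10 = 22·24922520431559 + 655503968837 = 548950953463135 → 20341640278713471/548950953463135
APPEND 34: p_11 = 34·20341640278713471 + 923515921157254 = 692539285397415268, q_11 = 34·548950953463135 + 24922520431559 = 18689254938178149 → 692539285397415268/18689254938178149
APPEND 14: p_12 = 14·692539285397415268 + 20341640278713471 = 9715891635842527223, q_12 = 14·18689254938178149 + 548950953463135 = 262198520087957221 → 9715891635842527223/262198520087957221
APPEND 32: p_13 = 32·9715891635842527223 + 692539285397415268 = 311601071632358286404, q_13 = 32·262198520087957221 + 18689254938178149 = 8409041897752809221 → 311601071632358286404/8409041897752809221
APPEND 29: p_14 = 29·311601071632358286404 + 9715891635842527223 = 9046146968974232832939, q_14 = 29·8409041897752809221 + 262198520087957221 = 244124413554919424630 → 9046146968974232832939/244124413554919424630

37/1
28255877/762529
538037878/14519793
923515921157254/24922520431559
692539285397415268/18689254938178149
9715891635842527223/262198520087957221
311601071632358286404/8409041897752809221
9046146968974232832939/244124413554919424630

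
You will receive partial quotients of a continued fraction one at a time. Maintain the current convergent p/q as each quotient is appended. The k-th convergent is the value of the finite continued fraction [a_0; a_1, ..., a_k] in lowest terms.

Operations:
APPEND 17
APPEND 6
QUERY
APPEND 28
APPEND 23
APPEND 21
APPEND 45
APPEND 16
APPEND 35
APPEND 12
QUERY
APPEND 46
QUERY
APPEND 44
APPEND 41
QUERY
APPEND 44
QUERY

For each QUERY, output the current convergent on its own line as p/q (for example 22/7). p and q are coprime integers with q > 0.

103/6
428063935855/24937193646
19726528462876/1149184079849
35623934496861235/2075299689066931
1568321513178196739/91363775355651966

APPEND 17: p_0 = 17·1 + 0 = 17, q_0 = 17·0 + 1 = 1 → 17/1
APPEND 6: p_1 = 6·17 + 1 = 103, q_1 = 6·1 + 0 = 6 → 103/6
APPEND 28: p_2 = 28·103 + 17 = 2901, q_2 = 28·6 + 1 = 169 → 2901/169
APPEND 23: p_3 = 23·2901 + 103 = 66826, q_3 = 23·169 + 6 = 3893 → 66826/3893
APPEND 21: p_4 = 21·66826 + 2901 = 1406247, q_4 = 21·3893 + 169 = 81922 → 1406247/81922
APPEND 45: p_5 = 45·1406247 + 66826 = 63347941, q_5 = 45·81922 + 3893 = 3690383 → 63347941/3690383
APPEND 16: p_6 = 16·63347941 + 1406247 = 1014973303, q_6 = 16·3690383 + 81922 = 59128050 → 1014973303/59128050
APPEND 35: p_7 = 35·1014973303 + 63347941 = 35587413546, q_7 = 35·59128050 + 3690383 = 2073172133 → 35587413546/2073172133
APPEND 12: p_8 = 12·35587413546 + 1014973303 = 428063935855, q_8 = 12·2073172133 + 59128050 = 24937193646 → 428063935855/24937193646
APPEND 46: p_9 = 46·428063935855 + 35587413546 = 19726528462876, q_9 = 46·24937193646 + 2073172133 = 1149184079849 → 19726528462876/1149184079849
APPEND 44: p_10 = 44·19726528462876 + 428063935855 = 868395316302399, q_10 = 44·1149184079849 + 24937193646 = 50589036707002 → 868395316302399/50589036707002
APPEND 41: p_11 = 41·868395316302399 + 19726528462876 = 35623934496861235, q_11 = 41·50589036707002 + 1149184079849 = 2075299689066931 → 35623934496861235/2075299689066931
APPEND 44: p_12 = 44·35623934496861235 + 868395316302399 = 1568321513178196739, q_12 = 44·2075299689066931 + 50589036707002 = 91363775355651966 → 1568321513178196739/91363775355651966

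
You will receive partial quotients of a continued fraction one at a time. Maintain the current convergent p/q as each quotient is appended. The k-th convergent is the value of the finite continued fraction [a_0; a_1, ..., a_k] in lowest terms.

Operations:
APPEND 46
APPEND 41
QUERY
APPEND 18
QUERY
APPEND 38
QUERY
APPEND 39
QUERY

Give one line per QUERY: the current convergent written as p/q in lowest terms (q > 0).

APPEND 46: p_0 = 46·1 + 0 = 46, q_0 = 46·0 + 1 = 1 → 46/1
APPEND 41: p_1 = 41·46 + 1 = 1887, q_1 = 41·1 + 0 = 41 → 1887/41
APPEND 18: p_2 = 18·1887 + 46 = 34012, q_2 = 18·41 + 1 = 739 → 34012/739
APPEND 38: p_3 = 38·34012 + 1887 = 1294343, q_3 = 38·739 + 41 = 28123 → 1294343/28123
APPEND 39: p_4 = 39·1294343 + 34012 = 50513389, q_4 = 39·28123 + 739 = 1097536 → 50513389/1097536

1887/41
34012/739
1294343/28123
50513389/1097536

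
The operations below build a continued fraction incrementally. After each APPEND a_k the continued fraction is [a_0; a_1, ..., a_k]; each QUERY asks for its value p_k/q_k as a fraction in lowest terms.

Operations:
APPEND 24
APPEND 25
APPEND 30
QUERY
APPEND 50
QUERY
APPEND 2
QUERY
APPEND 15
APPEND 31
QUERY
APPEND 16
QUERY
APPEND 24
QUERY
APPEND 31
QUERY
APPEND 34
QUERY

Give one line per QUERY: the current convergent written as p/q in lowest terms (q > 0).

APPEND 24: p_0 = 24·1 + 0 = 24, q_0 = 24·0 + 1 = 1 → 24/1
APPEND 25: p_1 = 25·24 + 1 = 601, q_1 = 25·1 + 0 = 25 → 601/25
APPEND 30: p_2 = 30·601 + 24 = 18054, q_2 = 30·25 + 1 = 751 → 18054/751
APPEND 50: p_3 = 50·18054 + 601 = 903301, q_3 = 50·751 + 25 = 37575 → 903301/37575
APPEND 2: p_4 = 2·903301 + 18054 = 1824656, q_4 = 2·37575 + 751 = 75901 → 1824656/75901
APPEND 15: p_5 = 15·1824656 + 903301 = 28273141, q_5 = 15·75901 + 37575 = 1176090 → 28273141/1176090
APPEND 31: p_6 = 31·28273141 + 1824656 = 878292027, q_6 = 31·1176090 + 75901 = 36534691 → 878292027/36534691
APPEND 16: p_7 = 16·878292027 + 28273141 = 14080945573, q_7 = 16·36534691 + 1176090 = 585731146 → 14080945573/585731146
APPEND 24: p_8 = 24·14080945573 + 878292027 = 338820985779, q_8 = 24·585731146 + 36534691 = 14094082195 → 338820985779/14094082195
APPEND 31: p_9 = 31·338820985779 + 14080945573 = 10517531504722, q_9 = 31·14094082195 + 585731146 = 437502279191 → 10517531504722/437502279191
APPEND 34: p_10 = 34·10517531504722 + 338820985779 = 357934892146327, q_10 = 34·437502279191 + 14094082195 = 14889171574689 → 357934892146327/14889171574689

18054/751
903301/37575
1824656/75901
878292027/36534691
14080945573/585731146
338820985779/14094082195
10517531504722/437502279191
357934892146327/14889171574689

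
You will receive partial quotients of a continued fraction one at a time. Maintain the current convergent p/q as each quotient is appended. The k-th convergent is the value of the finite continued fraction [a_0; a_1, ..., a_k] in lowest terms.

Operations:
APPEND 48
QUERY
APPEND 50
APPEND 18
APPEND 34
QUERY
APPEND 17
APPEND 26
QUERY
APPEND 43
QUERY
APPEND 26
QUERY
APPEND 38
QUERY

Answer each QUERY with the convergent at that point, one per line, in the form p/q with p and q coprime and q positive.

APPEND 48: p_0 = 48·1 + 0 = 48, q_0 = 48·0 + 1 = 1 → 48/1
APPEND 50: p_1 = 50·48 + 1 = 2401, q_1 = 50·1 + 0 = 50 → 2401/50
APPEND 18: p_2 = 18·2401 + 48 = 43266, q_2 = 18·50 + 1 = 901 → 43266/901
APPEND 34: p_3 = 34·43266 + 2401 = 1473445, q_3 = 34·901 + 50 = 30684 → 1473445/30684
APPEND 17: p_4 = 17·1473445 + 43266 = 25091831, q_4 = 17·30684 + 901 = 522529 → 25091831/522529
APPEND 26: p_5 = 26·25091831 + 1473445 = 653861051, q_5 = 26·522529 + 30684 = 13616438 → 653861051/13616438
APPEND 43: p_6 = 43·653861051 + 25091831 = 28141117024, q_6 = 43·13616438 + 522529 = 586029363 → 28141117024/586029363
APPEND 26: p_7 = 26·28141117024 + 653861051 = 732322903675, q_7 = 26·586029363 + 13616438 = 15250379876 → 732322903675/15250379876
APPEND 38: p_8 = 38·732322903675 + 28141117024 = 27856411456674, q_8 = 38·15250379876 + 586029363 = 580100464651 → 27856411456674/580100464651

48/1
1473445/30684
653861051/13616438
28141117024/586029363
732322903675/15250379876
27856411456674/580100464651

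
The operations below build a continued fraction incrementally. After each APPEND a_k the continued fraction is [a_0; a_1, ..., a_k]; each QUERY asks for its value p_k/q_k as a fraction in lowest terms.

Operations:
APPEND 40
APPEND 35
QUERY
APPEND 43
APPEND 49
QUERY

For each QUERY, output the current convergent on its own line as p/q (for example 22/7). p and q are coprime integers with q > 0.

1401/35
2955268/73829

APPEND 40: p_0 = 40·1 + 0 = 40, q_0 = 40·0 + 1 = 1 → 40/1
APPEND 35: p_1 = 35·40 + 1 = 1401, q_1 = 35·1 + 0 = 35 → 1401/35
APPEND 43: p_2 = 43·1401 + 40 = 60283, q_2 = 43·35 + 1 = 1506 → 60283/1506
APPEND 49: p_3 = 49·60283 + 1401 = 2955268, q_3 = 49·1506 + 35 = 73829 → 2955268/73829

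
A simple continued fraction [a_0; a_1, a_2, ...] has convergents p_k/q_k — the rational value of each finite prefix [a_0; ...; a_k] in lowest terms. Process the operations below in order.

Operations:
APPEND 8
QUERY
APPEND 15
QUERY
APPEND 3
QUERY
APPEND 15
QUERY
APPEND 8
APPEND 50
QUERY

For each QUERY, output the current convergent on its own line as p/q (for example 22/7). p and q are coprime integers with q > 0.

APPEND 8: p_0 = 8·1 + 0 = 8, q_0 = 8·0 + 1 = 1 → 8/1
APPEND 15: p_1 = 15·8 + 1 = 121, q_1 = 15·1 + 0 = 15 → 121/15
APPEND 3: p_2 = 3·121 + 8 = 371, q_2 = 3·15 + 1 = 46 → 371/46
APPEND 15: p_3 = 15·371 + 121 = 5686, q_3 = 15·46 + 15 = 705 → 5686/705
APPEND 8: p_4 = 8·5686 + 371 = 45859, q_4 = 8·705 + 46 = 5686 → 45859/5686
APPEND 50: p_5 = 50·45859 + 5686 = 2298636, q_5 = 50·5686 + 705 = 285005 → 2298636/285005

8/1
121/15
371/46
5686/705
2298636/285005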